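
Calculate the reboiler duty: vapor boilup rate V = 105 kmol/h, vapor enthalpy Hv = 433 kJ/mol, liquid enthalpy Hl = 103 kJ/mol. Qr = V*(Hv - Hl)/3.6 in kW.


Qr = 105 * (433 - 103) / 3.6 = 105 * 330 / 3.6 = 9625

9625 kW


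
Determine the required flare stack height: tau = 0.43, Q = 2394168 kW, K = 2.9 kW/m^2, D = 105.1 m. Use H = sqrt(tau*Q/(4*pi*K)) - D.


tau*Q/(4*pi*K) = 0.43 * 2394168 / (4 * pi * 2.9) = 28249.8
sqrt(28249.8) = 168.077
H = 168.077 - 105.1 = 62.98

62.98 m


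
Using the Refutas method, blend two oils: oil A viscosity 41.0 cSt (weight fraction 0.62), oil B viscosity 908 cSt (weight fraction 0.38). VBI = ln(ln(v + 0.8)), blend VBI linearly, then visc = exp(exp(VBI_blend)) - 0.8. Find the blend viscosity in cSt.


Refutas method: VBN_i = 14.534*ln(ln(visc_i + 0.8)) + 10.975, blended linearly by mass fraction; since VBN is linear in VBI_i = ln(ln(visc_i + 0.8)) and the fractions sum to 1, blend VBI directly: visc = exp(exp(VBI_blend)) - 0.8
VBI_1 = ln(ln(41.0 + 0.8)) = 1.31718
VBI_2 = ln(ln(908 + 0.8)) = 1.9187
VBI_blend = 0.62 * 1.31718 + 0.38 * 1.9187 = 1.54576
visc_blend = exp(exp(1.54576)) - 0.8 = 108.2

108.2 cSt


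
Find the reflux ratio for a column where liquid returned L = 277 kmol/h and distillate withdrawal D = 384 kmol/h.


Reflux ratio definition: R = L / D (liquid returned / distillate withdrawn)
L = 277 kmol/h, D = 384 kmol/h
R = 277 / 384 = 0.7214

0.7214


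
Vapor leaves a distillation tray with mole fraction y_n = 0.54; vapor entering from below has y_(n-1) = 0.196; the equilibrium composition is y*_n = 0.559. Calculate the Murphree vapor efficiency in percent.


Murphree vapor efficiency: EMV = (y_n - y_(n-1)) / (y*_n - y_(n-1)) * 100
EMV = (0.54 - 0.196) / (0.559 - 0.196) * 100 = 0.344 / 0.363 * 100 = 94.77

94.77 %


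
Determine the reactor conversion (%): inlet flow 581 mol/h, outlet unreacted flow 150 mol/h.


X = (F_in - F_out) / F_in * 100
Moles reacted = 581 - 150 = 431
X = 431 / 581 * 100
= 0.7418 * 100
= 74.18 %

74.18 %


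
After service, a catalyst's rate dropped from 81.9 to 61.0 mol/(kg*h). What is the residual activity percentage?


Activity (%) = (rate_used / rate_fresh) * 100
rate_used = 61.0, rate_fresh = 81.9
= (61.0 / 81.9) * 100
= 0.7448 * 100 = 74.48

74.48 %


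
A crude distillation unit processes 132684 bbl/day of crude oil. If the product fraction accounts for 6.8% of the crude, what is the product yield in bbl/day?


Crude throughput = 132684 bbl/day
Fraction yield = 6.8%
yield = throughput * fraction / 100
yield = 132684 * 6.8 / 100 = 9022.512

9022.512 bbl/day


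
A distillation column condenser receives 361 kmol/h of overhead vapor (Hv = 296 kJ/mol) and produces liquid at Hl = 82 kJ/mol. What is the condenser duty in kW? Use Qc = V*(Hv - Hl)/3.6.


Qc = 361 * (296 - 82) / 3.6 = 361 * 214 / 3.6 = 21460

21460 kW


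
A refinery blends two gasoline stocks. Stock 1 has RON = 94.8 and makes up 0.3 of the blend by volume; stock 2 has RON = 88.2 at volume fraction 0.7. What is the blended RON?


Linear blending: RON_blend = sum(vi * RONi)
Contribution 1: 0.3 * 94.8 = 28.44
Contribution 2: 0.7 * 88.2 = 61.74
RON_blend = 28.44 + 61.74 = 90.18

90.18


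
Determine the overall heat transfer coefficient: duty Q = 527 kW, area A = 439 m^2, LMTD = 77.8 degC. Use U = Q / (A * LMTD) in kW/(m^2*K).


From Q = U*A*LMTD, U = Q / (A * LMTD)
U = 527 / (439 * 77.8) = 527 / 34154.2 = 0.01543

0.01543 kW/(m^2*K)


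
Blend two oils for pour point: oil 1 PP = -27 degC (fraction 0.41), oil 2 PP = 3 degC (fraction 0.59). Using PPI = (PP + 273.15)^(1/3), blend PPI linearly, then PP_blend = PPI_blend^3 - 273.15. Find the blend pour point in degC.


PPI_1 = (-27 + 273.15)^(1/3) = 6.2671
PPI_2 = (3 + 273.15)^(1/3) = 6.512009
PPI_blend = 0.41 * 6.2671 + 0.59 * 6.512009 = 6.411596
PP_blend = 6.411596^3 - 273.15 = 263.5715 - 273.15 = -9.58

-9.58 degC


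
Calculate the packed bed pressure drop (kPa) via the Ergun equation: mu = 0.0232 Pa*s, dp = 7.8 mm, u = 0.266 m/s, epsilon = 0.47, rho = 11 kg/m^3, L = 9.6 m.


dp = 7.8 mm = 0.0078 m
Viscous term = 150*0.0232*0.266*(1-0.47)^2 / (0.0078^2*0.47^3) = 41165.2
Inertial term = 1.75*11*0.266^2*(1-0.47) / (0.0078*0.47^3) = 891.419
dP/L = 41165.2 + 891.419 = 42056.6 Pa/m
dP = 42056.6 * 9.6 / 1000 = 403.7 kPa

403.7 kPa


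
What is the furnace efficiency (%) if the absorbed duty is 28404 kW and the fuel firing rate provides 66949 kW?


Furnace efficiency = Q_absorbed / Q_fuel * 100
= 28404 / 66949 * 100 = 42.43

42.43 %


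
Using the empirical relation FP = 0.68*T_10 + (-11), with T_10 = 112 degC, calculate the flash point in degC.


FP = 0.68 * 112 + (-11) = 65.16

65.16 degC


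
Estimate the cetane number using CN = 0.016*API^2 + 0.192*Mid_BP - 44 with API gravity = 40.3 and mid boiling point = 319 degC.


CN = 0.016 * 40.3^2 + 0.192 * 319 - 44
CN = 25.98544 + 61.248 - 44 = 43.23344

43.23344


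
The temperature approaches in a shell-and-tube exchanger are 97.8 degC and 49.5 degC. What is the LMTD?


LMTD = (dT1 - dT2) / ln(dT1/dT2)
= (97.8 - 49.5) / ln(97.8 / 49.5) = 48.3 / 0.680952 = 70.93

70.93 degC


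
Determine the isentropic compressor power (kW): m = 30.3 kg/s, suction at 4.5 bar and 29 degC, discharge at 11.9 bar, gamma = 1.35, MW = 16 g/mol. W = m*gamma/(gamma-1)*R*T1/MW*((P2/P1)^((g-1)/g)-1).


Isentropic work: W = m*(gamma/(gamma-1))*(R*T1/MW)*((P2/P1)^((gamma-1)/gamma) - 1)
T1 = 29 + 273.15 = 302.15 K
Pressure ratio = 11.9 / 4.5 = 2.64444
Exponent = (1.35 - 1)/1.35 = 0.259259
(P2/P1)^exp - 1 = 2.64444^0.259259 - 1 = 0.286749
W = 30.3 * 1.35 / 0.35 * 8.314 * 302.15 / 16 * 0.286749 = 5262

5262 kW


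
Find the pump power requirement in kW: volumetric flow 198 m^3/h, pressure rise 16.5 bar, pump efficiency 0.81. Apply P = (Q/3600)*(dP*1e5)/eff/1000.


Q = 198 / 3600 = 0.055 m^3/s
P = 0.055 * (16.5 * 1e5) / 0.81 / 1000 = 112.0

112.0 kW


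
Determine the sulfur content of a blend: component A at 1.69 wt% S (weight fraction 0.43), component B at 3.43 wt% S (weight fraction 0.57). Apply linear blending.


Linear sulfur blending: S_blend = x1*S1 + x2*S2
Contribution 1: 0.43 * 1.69 = 0.7267 wt%
Contribution 2: 0.57 * 3.43 = 1.9551 wt%
S_blend = 0.7267 + 1.9551 = 2.6818

2.6818 wt%


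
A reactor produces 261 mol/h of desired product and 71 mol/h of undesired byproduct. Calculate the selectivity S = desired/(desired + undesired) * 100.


Selectivity = desired / (desired + undesired) * 100
Total products = 261 + 71 = 332 mol/h
S = 261 / 332 * 100
= 0.7861 * 100
= 78.61 %

78.61 %


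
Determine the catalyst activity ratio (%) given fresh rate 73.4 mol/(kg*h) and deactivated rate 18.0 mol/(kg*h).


Activity (%) = (rate_used / rate_fresh) * 100
rate_used = 18.0, rate_fresh = 73.4
= (18.0 / 73.4) * 100
= 0.2452 * 100 = 24.52

24.52 %


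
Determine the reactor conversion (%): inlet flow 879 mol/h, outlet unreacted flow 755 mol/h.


X = (F_in - F_out) / F_in * 100
Moles reacted = 879 - 755 = 124
X = 124 / 879 * 100
= 0.1411 * 100
= 14.11 %

14.11 %


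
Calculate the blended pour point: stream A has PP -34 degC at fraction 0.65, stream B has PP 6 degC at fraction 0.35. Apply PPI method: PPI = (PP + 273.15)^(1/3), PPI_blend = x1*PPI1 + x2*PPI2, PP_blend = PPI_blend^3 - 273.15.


PPI_1 = (-34 + 273.15)^(1/3) = 6.20712
PPI_2 = (6 + 273.15)^(1/3) = 6.535506
PPI_blend = 0.65 * 6.20712 + 0.35 * 6.535506 = 6.322055
PP_blend = 6.322055^3 - 273.15 = 252.6823 - 273.15 = -20.47

-20.47 degC


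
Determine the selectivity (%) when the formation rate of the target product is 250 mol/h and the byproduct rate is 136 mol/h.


Selectivity = desired / (desired + undesired) * 100
Total products = 250 + 136 = 386 mol/h
S = 250 / 386 * 100
= 0.6477 * 100
= 64.77 %

64.77 %


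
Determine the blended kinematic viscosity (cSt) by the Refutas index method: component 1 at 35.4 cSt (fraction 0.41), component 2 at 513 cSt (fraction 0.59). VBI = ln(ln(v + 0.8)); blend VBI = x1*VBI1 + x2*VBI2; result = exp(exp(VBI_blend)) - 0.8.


Refutas method: VBN_i = 14.534*ln(ln(visc_i + 0.8)) + 10.975, blended linearly by mass fraction; since VBN is linear in VBI_i = ln(ln(visc_i + 0.8)) and the fractions sum to 1, blend VBI directly: visc = exp(exp(VBI_blend)) - 0.8
VBI_1 = ln(ln(35.4 + 0.8)) = 1.27789
VBI_2 = ln(ln(513 + 0.8)) = 1.83127
VBI_blend = 0.41 * 1.27789 + 0.59 * 1.83127 = 1.60438
visc_blend = exp(exp(1.60438)) - 0.8 = 143.9

143.9 cSt


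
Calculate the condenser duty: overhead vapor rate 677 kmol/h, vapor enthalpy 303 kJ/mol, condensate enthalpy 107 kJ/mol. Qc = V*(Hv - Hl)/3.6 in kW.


Qc = 677 * (303 - 107) / 3.6 = 677 * 196 / 3.6 = 36860

36860 kW


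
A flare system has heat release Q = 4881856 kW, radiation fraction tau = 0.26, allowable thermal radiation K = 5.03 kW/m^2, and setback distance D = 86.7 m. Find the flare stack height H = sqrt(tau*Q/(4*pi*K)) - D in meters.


tau*Q/(4*pi*K) = 0.26 * 4881856 / (4 * pi * 5.03) = 20080.8
sqrt(20080.8) = 141.707
H = 141.707 - 86.7 = 55.01

55.01 m


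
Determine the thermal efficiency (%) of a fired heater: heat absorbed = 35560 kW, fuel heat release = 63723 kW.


Furnace efficiency = Q_absorbed / Q_fuel * 100
= 35560 / 63723 * 100 = 55.80

55.80 %


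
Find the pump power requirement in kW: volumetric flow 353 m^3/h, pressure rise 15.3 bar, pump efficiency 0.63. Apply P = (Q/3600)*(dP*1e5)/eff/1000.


Q = 353 / 3600 = 0.0980556 m^3/s
P = 0.0980556 * (15.3 * 1e5) / 0.63 / 1000 = 238.1

238.1 kW


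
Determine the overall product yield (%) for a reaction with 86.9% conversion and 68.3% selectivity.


Overall yield = conversion (%) * selectivity (%) / 100
Conversion = 86.9%, Selectivity = 68.3%
Y = 86.9 * 68.3 / 100
= 59.3527 %

59.3527 %


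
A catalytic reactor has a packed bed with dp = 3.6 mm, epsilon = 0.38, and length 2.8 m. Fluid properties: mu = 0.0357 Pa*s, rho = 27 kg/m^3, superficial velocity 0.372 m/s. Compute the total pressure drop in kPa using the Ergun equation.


dp = 3.6 mm = 0.0036 m
Viscous term = 150*0.0357*0.372*(1-0.38)^2 / (0.0036^2*0.38^3) = 1076790
Inertial term = 1.75*27*0.372^2*(1-0.38) / (0.0036*0.38^3) = 20522.3
dP/L = 1076790 + 20522.3 = 1097310 Pa/m
dP = 1097310 * 2.8 / 1000 = 3072 kPa

3072 kPa


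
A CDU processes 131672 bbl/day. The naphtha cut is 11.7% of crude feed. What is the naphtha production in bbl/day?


Crude throughput = 131672 bbl/day
Fraction yield = 11.7%
yield = throughput * fraction / 100
yield = 131672 * 11.7 / 100 = 15405.624

15405.624 bbl/day


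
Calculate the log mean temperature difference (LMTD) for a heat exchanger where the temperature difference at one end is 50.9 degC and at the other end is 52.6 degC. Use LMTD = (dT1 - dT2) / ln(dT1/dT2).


LMTD = (dT1 - dT2) / ln(dT1/dT2)
= (50.9 - 52.6) / ln(50.9 / 52.6) = -1.7 / -0.0328532 = 51.75

51.75 degC


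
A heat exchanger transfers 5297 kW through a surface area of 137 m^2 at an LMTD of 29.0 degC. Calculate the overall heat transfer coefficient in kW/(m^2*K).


From Q = U*A*LMTD, U = Q / (A * LMTD)
U = 5297 / (137 * 29.0) = 5297 / 3973 = 1.333

1.333 kW/(m^2*K)


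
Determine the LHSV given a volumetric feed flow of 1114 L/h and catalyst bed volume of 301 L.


LHSV = volumetric feed rate / catalyst volume
= 1114 L/h / 301 L
= 3.701 h^-1

3.701 h^-1


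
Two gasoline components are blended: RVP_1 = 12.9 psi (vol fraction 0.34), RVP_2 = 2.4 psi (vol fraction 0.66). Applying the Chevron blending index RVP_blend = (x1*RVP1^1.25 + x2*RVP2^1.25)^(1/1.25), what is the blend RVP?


Chevron index: RVP_blend = (sum xi*RVPi^1.25)^(1/1.25)
RVP^1.25 terms: 0.34 * 12.9^1.25 + 0.66 * 2.4^1.25 = 10.2838
RVP_blend = 10.2838^(1/1.25) = 6.452

6.452 psi


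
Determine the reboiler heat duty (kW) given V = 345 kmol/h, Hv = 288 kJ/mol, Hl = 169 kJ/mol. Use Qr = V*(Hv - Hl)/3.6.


Qr = 345 * (288 - 169) / 3.6 = 345 * 119 / 3.6 = 11400

11400 kW


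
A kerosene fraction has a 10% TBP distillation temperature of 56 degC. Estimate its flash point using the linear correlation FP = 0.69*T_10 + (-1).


FP = 0.69 * 56 + (-1) = 37.64

37.64 degC


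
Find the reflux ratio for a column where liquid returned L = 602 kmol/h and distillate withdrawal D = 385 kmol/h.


Reflux ratio definition: R = L / D (liquid returned / distillate withdrawn)
L = 602 kmol/h, D = 385 kmol/h
R = 602 / 385 = 1.564

1.564


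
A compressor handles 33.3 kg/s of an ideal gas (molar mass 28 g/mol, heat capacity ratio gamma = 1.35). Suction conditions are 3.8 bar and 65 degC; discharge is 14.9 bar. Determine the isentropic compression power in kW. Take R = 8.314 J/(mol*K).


Isentropic work: W = m*(gamma/(gamma-1))*(R*T1/MW)*((P2/P1)^((gamma-1)/gamma) - 1)
T1 = 65 + 273.15 = 338.15 K
Pressure ratio = 14.9 / 3.8 = 3.92105
Exponent = (1.35 - 1)/1.35 = 0.259259
(P2/P1)^exp - 1 = 3.92105^0.259259 - 1 = 0.425099
W = 33.3 * 1.35 / 0.35 * 8.314 * 338.15 / 28 * 0.425099 = 5482

5482 kW


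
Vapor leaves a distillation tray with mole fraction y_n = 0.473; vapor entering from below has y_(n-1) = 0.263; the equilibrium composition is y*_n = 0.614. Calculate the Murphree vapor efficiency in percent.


Murphree vapor efficiency: EMV = (y_n - y_(n-1)) / (y*_n - y_(n-1)) * 100
EMV = (0.473 - 0.263) / (0.614 - 0.263) * 100 = 0.21 / 0.351 * 100 = 59.83

59.83 %


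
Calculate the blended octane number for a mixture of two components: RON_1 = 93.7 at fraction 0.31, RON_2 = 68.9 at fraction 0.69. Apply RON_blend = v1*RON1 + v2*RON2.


Linear blending: RON_blend = sum(vi * RONi)
Contribution 1: 0.31 * 93.7 = 29.047
Contribution 2: 0.69 * 68.9 = 47.541
RON_blend = 29.047 + 47.541 = 76.588

76.588


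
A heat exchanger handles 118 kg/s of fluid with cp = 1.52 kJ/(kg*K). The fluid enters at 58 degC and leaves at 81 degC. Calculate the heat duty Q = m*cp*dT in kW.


Q = m_dot * cp * delta_T
delta_T = 81 - 58 = 23 K
Q = 118 * 1.52 * 23
= 179.36 * 23
= 4125.28 kW

4125.28 kW


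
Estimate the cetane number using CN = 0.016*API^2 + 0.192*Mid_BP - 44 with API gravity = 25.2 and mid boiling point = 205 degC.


CN = 0.016 * 25.2^2 + 0.192 * 205 - 44
CN = 10.16064 + 39.36 - 44 = 5.52064

5.52064


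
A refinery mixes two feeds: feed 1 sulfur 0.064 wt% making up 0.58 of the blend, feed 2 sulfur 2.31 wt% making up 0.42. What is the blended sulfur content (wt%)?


Linear sulfur blending: S_blend = x1*S1 + x2*S2
Contribution 1: 0.58 * 0.064 = 0.03712 wt%
Contribution 2: 0.42 * 2.31 = 0.9702 wt%
S_blend = 0.03712 + 0.9702 = 1.00732

1.00732 wt%


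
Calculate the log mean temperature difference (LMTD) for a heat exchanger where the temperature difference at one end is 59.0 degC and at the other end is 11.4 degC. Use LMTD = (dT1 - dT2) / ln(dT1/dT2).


LMTD = (dT1 - dT2) / ln(dT1/dT2)
= (59.0 - 11.4) / ln(59.0 / 11.4) = 47.6 / 1.64392 = 28.96

28.96 degC


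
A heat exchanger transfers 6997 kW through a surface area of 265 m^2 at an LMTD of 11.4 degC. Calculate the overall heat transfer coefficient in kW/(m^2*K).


From Q = U*A*LMTD, U = Q / (A * LMTD)
U = 6997 / (265 * 11.4) = 6997 / 3021 = 2.316

2.316 kW/(m^2*K)


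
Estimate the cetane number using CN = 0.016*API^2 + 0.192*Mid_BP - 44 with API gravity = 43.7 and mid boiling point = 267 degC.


CN = 0.016 * 43.7^2 + 0.192 * 267 - 44
CN = 30.55504 + 51.264 - 44 = 37.81904

37.81904


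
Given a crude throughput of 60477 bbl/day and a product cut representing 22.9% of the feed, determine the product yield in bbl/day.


Crude throughput = 60477 bbl/day
Fraction yield = 22.9%
yield = throughput * fraction / 100
yield = 60477 * 22.9 / 100 = 13849.233

13849.233 bbl/day


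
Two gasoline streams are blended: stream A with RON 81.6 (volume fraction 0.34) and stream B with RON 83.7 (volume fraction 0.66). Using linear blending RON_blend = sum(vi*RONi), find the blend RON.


Linear blending: RON_blend = sum(vi * RONi)
Contribution 1: 0.34 * 81.6 = 27.744
Contribution 2: 0.66 * 83.7 = 55.242
RON_blend = 27.744 + 55.242 = 82.986

82.986


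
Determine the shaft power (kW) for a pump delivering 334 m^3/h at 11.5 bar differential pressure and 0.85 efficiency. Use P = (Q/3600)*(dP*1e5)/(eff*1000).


Q = 334 / 3600 = 0.0927778 m^3/s
P = 0.0927778 * (11.5 * 1e5) / 0.85 / 1000 = 125.5

125.5 kW


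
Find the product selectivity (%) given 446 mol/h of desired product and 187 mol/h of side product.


Selectivity = desired / (desired + undesired) * 100
Total products = 446 + 187 = 633 mol/h
S = 446 / 633 * 100
= 0.7046 * 100
= 70.46 %

70.46 %


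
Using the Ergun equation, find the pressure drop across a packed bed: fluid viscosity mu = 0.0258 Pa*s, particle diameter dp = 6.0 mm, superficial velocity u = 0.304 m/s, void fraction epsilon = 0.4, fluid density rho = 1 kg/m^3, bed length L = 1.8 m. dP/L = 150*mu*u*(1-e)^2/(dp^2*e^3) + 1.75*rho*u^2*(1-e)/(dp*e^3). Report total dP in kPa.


dp = 6.0 mm = 0.006 m
Viscous term = 150*0.0258*0.304*(1-0.4)^2 / (0.006^2*0.4^3) = 183825
Inertial term = 1.75*1*0.304^2*(1-0.4) / (0.006*0.4^3) = 252.7
dP/L = 183825 + 252.7 = 184078 Pa/m
dP = 184078 * 1.8 / 1000 = 331.3 kPa

331.3 kPa


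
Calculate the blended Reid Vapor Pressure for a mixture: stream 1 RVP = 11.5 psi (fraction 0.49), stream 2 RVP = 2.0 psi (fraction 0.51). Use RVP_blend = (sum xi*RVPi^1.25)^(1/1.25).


Chevron index: RVP_blend = (sum xi*RVPi^1.25)^(1/1.25)
RVP^1.25 terms: 0.49 * 11.5^1.25 + 0.51 * 2.0^1.25 = 11.5899
RVP_blend = 11.5899^(1/1.25) = 7.100

7.100 psi


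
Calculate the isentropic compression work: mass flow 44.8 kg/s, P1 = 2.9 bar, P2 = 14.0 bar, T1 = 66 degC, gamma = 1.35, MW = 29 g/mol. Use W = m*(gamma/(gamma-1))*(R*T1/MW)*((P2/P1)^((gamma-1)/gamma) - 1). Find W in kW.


Isentropic work: W = m*(gamma/(gamma-1))*(R*T1/MW)*((P2/P1)^((gamma-1)/gamma) - 1)
T1 = 66 + 273.15 = 339.15 K
Pressure ratio = 14.0 / 2.9 = 4.82759
Exponent = (1.35 - 1)/1.35 = 0.259259
(P2/P1)^exp - 1 = 4.82759^0.259259 - 1 = 0.504053
W = 44.8 * 1.35 / 0.35 * 8.314 * 339.15 / 29 * 0.504053 = 8469

8469 kW


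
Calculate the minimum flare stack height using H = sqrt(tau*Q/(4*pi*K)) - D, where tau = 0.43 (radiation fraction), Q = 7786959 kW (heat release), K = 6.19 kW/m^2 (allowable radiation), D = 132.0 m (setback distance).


tau*Q/(4*pi*K) = 0.43 * 7786959 / (4 * pi * 6.19) = 43046.3
sqrt(43046.3) = 207.476
H = 207.476 - 132.0 = 75.48

75.48 m


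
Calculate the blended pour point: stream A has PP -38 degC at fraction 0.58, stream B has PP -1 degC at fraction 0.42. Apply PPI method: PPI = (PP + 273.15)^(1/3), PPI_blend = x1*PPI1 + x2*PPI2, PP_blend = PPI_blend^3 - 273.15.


PPI_1 = (-38 + 273.15)^(1/3) = 6.172318
PPI_2 = (-1 + 273.15)^(1/3) = 6.480414
PPI_blend = 0.58 * 6.172318 + 0.42 * 6.480414 = 6.301718
PP_blend = 6.301718^3 - 273.15 = 250.2516 - 273.15 = -22.9

-22.9 degC


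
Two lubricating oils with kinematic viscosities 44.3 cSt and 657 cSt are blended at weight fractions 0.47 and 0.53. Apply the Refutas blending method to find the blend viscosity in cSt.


Refutas method: VBN_i = 14.534*ln(ln(visc_i + 0.8)) + 10.975, blended linearly by mass fraction; since VBN is linear in VBI_i = ln(ln(visc_i + 0.8)) and the fractions sum to 1, blend VBI directly: visc = exp(exp(VBI_blend)) - 0.8
VBI_1 = ln(ln(44.3 + 0.8)) = 1.33734
VBI_2 = ln(ln(657 + 0.8)) = 1.87009
VBI_blend = 0.47 * 1.33734 + 0.53 * 1.87009 = 1.6197
visc_blend = exp(exp(1.6197)) - 0.8 = 155.5

155.5 cSt


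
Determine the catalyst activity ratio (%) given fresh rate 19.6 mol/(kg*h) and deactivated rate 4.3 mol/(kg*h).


Activity (%) = (rate_used / rate_fresh) * 100
rate_used = 4.3, rate_fresh = 19.6
= (4.3 / 19.6) * 100
= 0.2194 * 100 = 21.94

21.94 %


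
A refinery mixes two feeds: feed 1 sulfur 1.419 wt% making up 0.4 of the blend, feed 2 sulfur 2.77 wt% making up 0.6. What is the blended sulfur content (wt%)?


Linear sulfur blending: S_blend = x1*S1 + x2*S2
Contribution 1: 0.4 * 1.419 = 0.5676 wt%
Contribution 2: 0.6 * 2.77 = 1.662 wt%
S_blend = 0.5676 + 1.662 = 2.2296

2.2296 wt%


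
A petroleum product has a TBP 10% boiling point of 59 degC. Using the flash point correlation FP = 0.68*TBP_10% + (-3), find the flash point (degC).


FP = 0.68 * 59 + (-3) = 37.12

37.12 degC


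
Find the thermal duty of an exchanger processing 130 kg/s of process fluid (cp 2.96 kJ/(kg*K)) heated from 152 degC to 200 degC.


Q = m_dot * cp * delta_T
delta_T = 200 - 152 = 48 K
Q = 130 * 2.96 * 48
= 384.8 * 48
= 18470.4 kW

18470.4 kW


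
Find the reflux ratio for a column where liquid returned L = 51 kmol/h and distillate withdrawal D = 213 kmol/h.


Reflux ratio definition: R = L / D (liquid returned / distillate withdrawn)
L = 51 kmol/h, D = 213 kmol/h
R = 51 / 213 = 0.2394

0.2394


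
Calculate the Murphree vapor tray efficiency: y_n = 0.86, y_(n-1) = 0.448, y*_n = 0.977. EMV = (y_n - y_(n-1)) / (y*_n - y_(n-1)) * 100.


Murphree vapor efficiency: EMV = (y_n - y_(n-1)) / (y*_n - y_(n-1)) * 100
EMV = (0.86 - 0.448) / (0.977 - 0.448) * 100 = 0.412 / 0.529 * 100 = 77.88

77.88 %


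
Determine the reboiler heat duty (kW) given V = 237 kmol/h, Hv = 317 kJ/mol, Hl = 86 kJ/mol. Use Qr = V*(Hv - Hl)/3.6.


Qr = 237 * (317 - 86) / 3.6 = 237 * 231 / 3.6 = 15210

15210 kW


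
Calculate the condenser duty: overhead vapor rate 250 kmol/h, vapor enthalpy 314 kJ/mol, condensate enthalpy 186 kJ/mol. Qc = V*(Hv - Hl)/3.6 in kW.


Qc = 250 * (314 - 186) / 3.6 = 250 * 128 / 3.6 = 8889

8889 kW


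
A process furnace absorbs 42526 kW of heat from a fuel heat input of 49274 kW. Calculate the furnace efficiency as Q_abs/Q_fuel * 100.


Furnace efficiency = Q_absorbed / Q_fuel * 100
= 42526 / 49274 * 100 = 86.31

86.31 %


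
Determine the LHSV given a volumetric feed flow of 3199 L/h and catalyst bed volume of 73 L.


LHSV = volumetric feed rate / catalyst volume
= 3199 L/h / 73 L
= 43.82 h^-1

43.82 h^-1


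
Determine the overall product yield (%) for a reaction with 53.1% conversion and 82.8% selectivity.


Overall yield = conversion (%) * selectivity (%) / 100
Conversion = 53.1%, Selectivity = 82.8%
Y = 53.1 * 82.8 / 100
= 43.9668 %

43.9668 %


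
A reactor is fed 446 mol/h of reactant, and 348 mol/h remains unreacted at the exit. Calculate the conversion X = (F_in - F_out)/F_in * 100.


X = (F_in - F_out) / F_in * 100
Moles reacted = 446 - 348 = 98
X = 98 / 446 * 100
= 0.2197 * 100
= 21.97 %

21.97 %


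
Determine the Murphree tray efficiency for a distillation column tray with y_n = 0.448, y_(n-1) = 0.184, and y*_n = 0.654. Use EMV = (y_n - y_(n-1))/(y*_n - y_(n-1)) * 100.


Murphree vapor efficiency: EMV = (y_n - y_(n-1)) / (y*_n - y_(n-1)) * 100
EMV = (0.448 - 0.184) / (0.654 - 0.184) * 100 = 0.264 / 0.47 * 100 = 56.17

56.17 %


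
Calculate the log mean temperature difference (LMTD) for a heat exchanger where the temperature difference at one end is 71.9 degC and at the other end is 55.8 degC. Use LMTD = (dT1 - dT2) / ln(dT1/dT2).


LMTD = (dT1 - dT2) / ln(dT1/dT2)
= (71.9 - 55.8) / ln(71.9 / 55.8) = 16.1 / 0.253502 = 63.51

63.51 degC


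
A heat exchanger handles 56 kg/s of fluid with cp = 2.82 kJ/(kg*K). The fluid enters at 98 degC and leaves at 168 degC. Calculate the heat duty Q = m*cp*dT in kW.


Q = m_dot * cp * delta_T
delta_T = 168 - 98 = 70 K
Q = 56 * 2.82 * 70
= 157.92 * 70
= 11054.4 kW

11054.4 kW


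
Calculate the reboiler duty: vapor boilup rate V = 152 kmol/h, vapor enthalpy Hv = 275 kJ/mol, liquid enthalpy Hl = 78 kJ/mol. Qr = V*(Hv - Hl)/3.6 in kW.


Qr = 152 * (275 - 78) / 3.6 = 152 * 197 / 3.6 = 8318

8318 kW


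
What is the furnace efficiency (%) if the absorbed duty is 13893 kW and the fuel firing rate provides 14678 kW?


Furnace efficiency = Q_absorbed / Q_fuel * 100
= 13893 / 14678 * 100 = 94.65

94.65 %


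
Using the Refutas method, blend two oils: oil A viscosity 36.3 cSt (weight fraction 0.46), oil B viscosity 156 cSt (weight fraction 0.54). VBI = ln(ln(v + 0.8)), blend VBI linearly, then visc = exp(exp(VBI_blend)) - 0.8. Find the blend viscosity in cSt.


Refutas method: VBN_i = 14.534*ln(ln(visc_i + 0.8)) + 10.975, blended linearly by mass fraction; since VBN is linear in VBI_i = ln(ln(visc_i + 0.8)) and the fractions sum to 1, blend VBI directly: visc = exp(exp(VBI_blend)) - 0.8
VBI_1 = ln(ln(36.3 + 0.8)) = 1.28471
VBI_2 = ln(ln(156 + 0.8)) = 1.62037
VBI_blend = 0.46 * 1.28471 + 0.54 * 1.62037 = 1.46597
visc_blend = exp(exp(1.46597)) - 0.8 = 75.28

75.28 cSt


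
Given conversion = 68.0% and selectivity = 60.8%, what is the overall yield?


Overall yield = conversion (%) * selectivity (%) / 100
Conversion = 68.0%, Selectivity = 60.8%
Y = 68.0 * 60.8 / 100
= 41.344 %

41.344 %


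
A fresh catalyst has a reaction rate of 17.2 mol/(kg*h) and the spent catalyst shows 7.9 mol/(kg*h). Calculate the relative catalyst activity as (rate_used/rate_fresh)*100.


Activity (%) = (rate_used / rate_fresh) * 100
rate_used = 7.9, rate_fresh = 17.2
= (7.9 / 17.2) * 100
= 0.4593 * 100 = 45.93

45.93 %


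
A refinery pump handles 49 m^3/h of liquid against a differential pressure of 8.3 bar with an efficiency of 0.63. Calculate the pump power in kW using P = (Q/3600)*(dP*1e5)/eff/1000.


Q = 49 / 3600 = 0.0136111 m^3/s
P = 0.0136111 * (8.3 * 1e5) / 0.63 / 1000 = 17.93

17.93 kW


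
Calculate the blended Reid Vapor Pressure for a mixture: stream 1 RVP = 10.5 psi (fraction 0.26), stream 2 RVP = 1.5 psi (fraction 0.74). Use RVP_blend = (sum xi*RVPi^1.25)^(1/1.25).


Chevron index: RVP_blend = (sum xi*RVPi^1.25)^(1/1.25)
RVP^1.25 terms: 0.26 * 10.5^1.25 + 0.74 * 1.5^1.25 = 6.1427
RVP_blend = 6.1427^(1/1.25) = 4.273

4.273 psi


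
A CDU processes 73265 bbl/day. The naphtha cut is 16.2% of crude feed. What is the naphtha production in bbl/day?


Crude throughput = 73265 bbl/day
Fraction yield = 16.2%
yield = throughput * fraction / 100
yield = 73265 * 16.2 / 100 = 11868.93

11868.93 bbl/day


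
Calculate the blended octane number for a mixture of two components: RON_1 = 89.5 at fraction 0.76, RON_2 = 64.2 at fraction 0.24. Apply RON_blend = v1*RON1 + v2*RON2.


Linear blending: RON_blend = sum(vi * RONi)
Contribution 1: 0.76 * 89.5 = 68.02
Contribution 2: 0.24 * 64.2 = 15.408
RON_blend = 68.02 + 15.408 = 83.428

83.428


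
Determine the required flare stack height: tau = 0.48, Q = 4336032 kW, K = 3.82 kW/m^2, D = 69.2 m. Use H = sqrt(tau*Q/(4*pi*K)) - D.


tau*Q/(4*pi*K) = 0.48 * 4336032 / (4 * pi * 3.82) = 43357.1
sqrt(43357.1) = 208.224
H = 208.224 - 69.2 = 139.0

139.0 m


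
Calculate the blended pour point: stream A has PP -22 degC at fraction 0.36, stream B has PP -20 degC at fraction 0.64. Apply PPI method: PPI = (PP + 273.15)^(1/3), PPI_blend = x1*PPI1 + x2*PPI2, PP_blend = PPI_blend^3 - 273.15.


PPI_1 = (-22 + 273.15)^(1/3) = 6.30925
PPI_2 = (-20 + 273.15)^(1/3) = 6.325953
PPI_blend = 0.36 * 6.30925 + 0.64 * 6.325953 = 6.31994
PP_blend = 6.31994^3 - 273.15 = 252.4288 - 273.15 = -20.72

-20.72 degC


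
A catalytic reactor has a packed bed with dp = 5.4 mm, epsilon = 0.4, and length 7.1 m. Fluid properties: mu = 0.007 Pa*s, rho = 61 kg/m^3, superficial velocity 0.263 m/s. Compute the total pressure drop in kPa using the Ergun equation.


dp = 5.4 mm = 0.0054 m
Viscous term = 150*0.007*0.263*(1-0.4)^2 / (0.0054^2*0.4^3) = 53269.7
Inertial term = 1.75*61*0.263^2*(1-0.4) / (0.0054*0.4^3) = 12819.1
dP/L = 53269.7 + 12819.1 = 66088.8 Pa/m
dP = 66088.8 * 7.1 / 1000 = 469.2 kPa

469.2 kPa


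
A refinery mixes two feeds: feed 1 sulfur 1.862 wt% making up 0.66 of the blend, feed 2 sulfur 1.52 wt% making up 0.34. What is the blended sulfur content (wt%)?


Linear sulfur blending: S_blend = x1*S1 + x2*S2
Contribution 1: 0.66 * 1.862 = 1.22892 wt%
Contribution 2: 0.34 * 1.52 = 0.5168 wt%
S_blend = 1.22892 + 0.5168 = 1.74572

1.74572 wt%


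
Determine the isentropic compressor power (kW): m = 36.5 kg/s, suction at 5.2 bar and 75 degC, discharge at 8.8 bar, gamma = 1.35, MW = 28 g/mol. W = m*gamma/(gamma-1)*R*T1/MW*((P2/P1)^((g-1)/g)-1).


Isentropic work: W = m*(gamma/(gamma-1))*(R*T1/MW)*((P2/P1)^((gamma-1)/gamma) - 1)
T1 = 75 + 273.15 = 348.15 K
Pressure ratio = 8.8 / 5.2 = 1.69231
Exponent = (1.35 - 1)/1.35 = 0.259259
(P2/P1)^exp - 1 = 1.69231^0.259259 - 1 = 0.146134
W = 36.5 * 1.35 / 0.35 * 8.314 * 348.15 / 28 * 0.146134 = 2127

2127 kW


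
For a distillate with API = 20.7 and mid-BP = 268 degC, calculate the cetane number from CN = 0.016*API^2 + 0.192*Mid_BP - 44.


CN = 0.016 * 20.7^2 + 0.192 * 268 - 44
CN = 6.85584 + 51.456 - 44 = 14.31184

14.31184


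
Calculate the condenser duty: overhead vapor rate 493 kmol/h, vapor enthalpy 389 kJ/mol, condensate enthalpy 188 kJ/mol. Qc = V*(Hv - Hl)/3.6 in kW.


Qc = 493 * (389 - 188) / 3.6 = 493 * 201 / 3.6 = 27530

27530 kW


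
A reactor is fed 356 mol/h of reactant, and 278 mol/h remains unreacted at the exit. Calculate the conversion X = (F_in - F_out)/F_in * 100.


X = (F_in - F_out) / F_in * 100
Moles reacted = 356 - 278 = 78
X = 78 / 356 * 100
= 0.2191 * 100
= 21.91 %

21.91 %


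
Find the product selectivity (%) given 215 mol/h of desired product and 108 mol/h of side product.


Selectivity = desired / (desired + undesired) * 100
Total products = 215 + 108 = 323 mol/h
S = 215 / 323 * 100
= 0.6656 * 100
= 66.56 %

66.56 %


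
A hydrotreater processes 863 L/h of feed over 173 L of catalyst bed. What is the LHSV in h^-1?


LHSV = volumetric feed rate / catalyst volume
= 863 L/h / 173 L
= 4.988 h^-1

4.988 h^-1


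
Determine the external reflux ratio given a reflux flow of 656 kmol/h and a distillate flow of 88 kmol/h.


Reflux ratio definition: R = L / D (liquid returned / distillate withdrawn)
L = 656 kmol/h, D = 88 kmol/h
R = 656 / 88 = 7.455

7.455


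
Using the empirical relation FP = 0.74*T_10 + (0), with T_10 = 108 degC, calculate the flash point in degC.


FP = 0.74 * 108 + (0) = 79.92

79.92 degC


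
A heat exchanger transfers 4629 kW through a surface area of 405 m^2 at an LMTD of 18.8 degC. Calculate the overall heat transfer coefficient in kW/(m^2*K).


From Q = U*A*LMTD, U = Q / (A * LMTD)
U = 4629 / (405 * 18.8) = 4629 / 7614 = 0.6080

0.6080 kW/(m^2*K)


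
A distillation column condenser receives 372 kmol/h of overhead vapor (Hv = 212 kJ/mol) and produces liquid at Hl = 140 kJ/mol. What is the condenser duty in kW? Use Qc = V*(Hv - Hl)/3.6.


Qc = 372 * (212 - 140) / 3.6 = 372 * 72 / 3.6 = 7440

7440 kW


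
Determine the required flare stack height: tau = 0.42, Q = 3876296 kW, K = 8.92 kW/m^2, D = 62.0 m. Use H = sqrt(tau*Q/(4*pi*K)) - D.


tau*Q/(4*pi*K) = 0.42 * 3876296 / (4 * pi * 8.92) = 14524.2
sqrt(14524.2) = 120.516
H = 120.516 - 62.0 = 58.52

58.52 m


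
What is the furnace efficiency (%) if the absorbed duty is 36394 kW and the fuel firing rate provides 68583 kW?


Furnace efficiency = Q_absorbed / Q_fuel * 100
= 36394 / 68583 * 100 = 53.07

53.07 %


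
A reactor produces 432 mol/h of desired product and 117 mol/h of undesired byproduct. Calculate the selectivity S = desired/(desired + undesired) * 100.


Selectivity = desired / (desired + undesired) * 100
Total products = 432 + 117 = 549 mol/h
S = 432 / 549 * 100
= 0.7869 * 100
= 78.69 %

78.69 %


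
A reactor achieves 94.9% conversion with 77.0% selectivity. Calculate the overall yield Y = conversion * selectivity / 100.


Overall yield = conversion (%) * selectivity (%) / 100
Conversion = 94.9%, Selectivity = 77.0%
Y = 94.9 * 77.0 / 100
= 73.073 %

73.073 %


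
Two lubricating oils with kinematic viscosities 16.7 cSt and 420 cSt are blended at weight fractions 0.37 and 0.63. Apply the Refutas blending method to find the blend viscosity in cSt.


Refutas method: VBN_i = 14.534*ln(ln(visc_i + 0.8)) + 10.975, blended linearly by mass fraction; since VBN is linear in VBI_i = ln(ln(visc_i + 0.8)) and the fractions sum to 1, blend VBI directly: visc = exp(exp(VBI_blend)) - 0.8
VBI_1 = ln(ln(16.7 + 0.8)) = 1.05159
VBI_2 = ln(ln(420 + 0.8)) = 1.79876
VBI_blend = 0.37 * 1.05159 + 0.63 * 1.79876 = 1.52231
visc_blend = exp(exp(1.52231)) - 0.8 = 96.99

96.99 cSt


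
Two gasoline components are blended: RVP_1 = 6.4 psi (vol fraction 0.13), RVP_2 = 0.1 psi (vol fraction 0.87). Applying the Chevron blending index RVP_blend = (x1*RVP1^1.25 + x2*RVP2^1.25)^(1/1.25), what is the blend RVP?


Chevron index: RVP_blend = (sum xi*RVPi^1.25)^(1/1.25)
RVP^1.25 terms: 0.13 * 6.4^1.25 + 0.87 * 0.1^1.25 = 1.37225
RVP_blend = 1.37225^(1/1.25) = 1.288

1.288 psi


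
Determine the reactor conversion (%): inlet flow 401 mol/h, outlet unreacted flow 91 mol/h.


X = (F_in - F_out) / F_in * 100
Moles reacted = 401 - 91 = 310
X = 310 / 401 * 100
= 0.7731 * 100
= 77.31 %

77.31 %


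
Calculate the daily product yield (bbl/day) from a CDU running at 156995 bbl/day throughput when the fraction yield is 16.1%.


Crude throughput = 156995 bbl/day
Fraction yield = 16.1%
yield = throughput * fraction / 100
yield = 156995 * 16.1 / 100 = 25276.195

25276.195 bbl/day


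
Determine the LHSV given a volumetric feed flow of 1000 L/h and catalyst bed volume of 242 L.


LHSV = volumetric feed rate / catalyst volume
= 1000 L/h / 242 L
= 4.132 h^-1

4.132 h^-1


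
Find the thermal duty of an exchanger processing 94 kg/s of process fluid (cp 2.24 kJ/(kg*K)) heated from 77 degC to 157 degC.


Q = m_dot * cp * delta_T
delta_T = 157 - 77 = 80 K
Q = 94 * 2.24 * 80
= 210.56 * 80
= 16844.8 kW

16844.8 kW


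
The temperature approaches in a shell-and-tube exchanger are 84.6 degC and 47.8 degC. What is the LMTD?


LMTD = (dT1 - dT2) / ln(dT1/dT2)
= (84.6 - 47.8) / ln(84.6 / 47.8) = 36.8 / 0.570909 = 64.46

64.46 degC


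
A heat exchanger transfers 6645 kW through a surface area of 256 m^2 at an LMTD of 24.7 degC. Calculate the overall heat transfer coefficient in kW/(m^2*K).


From Q = U*A*LMTD, U = Q / (A * LMTD)
U = 6645 / (256 * 24.7) = 6645 / 6323.2 = 1.051

1.051 kW/(m^2*K)


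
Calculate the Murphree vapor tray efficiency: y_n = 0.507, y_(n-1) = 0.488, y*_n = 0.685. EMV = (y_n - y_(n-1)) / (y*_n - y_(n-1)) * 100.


Murphree vapor efficiency: EMV = (y_n - y_(n-1)) / (y*_n - y_(n-1)) * 100
EMV = (0.507 - 0.488) / (0.685 - 0.488) * 100 = 0.019 / 0.197 * 100 = 9.645

9.645 %


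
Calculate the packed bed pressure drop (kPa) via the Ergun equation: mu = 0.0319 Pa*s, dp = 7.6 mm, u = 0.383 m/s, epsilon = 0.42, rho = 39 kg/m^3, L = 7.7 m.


dp = 7.6 mm = 0.0076 m
Viscous term = 150*0.0319*0.383*(1-0.42)^2 / (0.0076^2*0.42^3) = 144066
Inertial term = 1.75*39*0.383^2*(1-0.42) / (0.0076*0.42^3) = 10312.6
dP/L = 144066 + 10312.6 = 154379 Pa/m
dP = 154379 * 7.7 / 1000 = 1189 kPa

1189 kPa


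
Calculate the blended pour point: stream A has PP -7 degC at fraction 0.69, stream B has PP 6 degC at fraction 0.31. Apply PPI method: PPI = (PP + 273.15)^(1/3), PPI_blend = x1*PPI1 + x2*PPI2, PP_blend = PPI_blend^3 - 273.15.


PPI_1 = (-7 + 273.15)^(1/3) = 6.432436
PPI_2 = (6 + 273.15)^(1/3) = 6.535506
PPI_blend = 0.69 * 6.432436 + 0.31 * 6.535506 = 6.464388
PP_blend = 6.464388^3 - 273.15 = 270.1359 - 273.15 = -3.01

-3.01 degC


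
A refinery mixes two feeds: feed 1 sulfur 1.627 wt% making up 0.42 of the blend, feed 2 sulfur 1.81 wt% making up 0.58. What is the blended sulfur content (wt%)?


Linear sulfur blending: S_blend = x1*S1 + x2*S2
Contribution 1: 0.42 * 1.627 = 0.68334 wt%
Contribution 2: 0.58 * 1.81 = 1.0498 wt%
S_blend = 0.68334 + 1.0498 = 1.73314

1.73314 wt%


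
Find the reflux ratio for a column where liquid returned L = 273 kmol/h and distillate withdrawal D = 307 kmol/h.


Reflux ratio definition: R = L / D (liquid returned / distillate withdrawn)
L = 273 kmol/h, D = 307 kmol/h
R = 273 / 307 = 0.8893

0.8893


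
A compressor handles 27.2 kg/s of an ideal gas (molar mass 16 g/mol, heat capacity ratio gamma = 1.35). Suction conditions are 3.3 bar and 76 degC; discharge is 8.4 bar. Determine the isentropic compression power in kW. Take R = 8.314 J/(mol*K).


Isentropic work: W = m*(gamma/(gamma-1))*(R*T1/MW)*((P2/P1)^((gamma-1)/gamma) - 1)
T1 = 76 + 273.15 = 349.15 K
Pressure ratio = 8.4 / 3.3 = 2.54545
Exponent = (1.35 - 1)/1.35 = 0.259259
(P2/P1)^exp - 1 = 2.54545^0.259259 - 1 = 0.274084
W = 27.2 * 1.35 / 0.35 * 8.314 * 349.15 / 16 * 0.274084 = 5217

5217 kW


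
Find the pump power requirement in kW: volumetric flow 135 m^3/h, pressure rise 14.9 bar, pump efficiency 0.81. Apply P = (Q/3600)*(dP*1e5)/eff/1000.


Q = 135 / 3600 = 0.0375 m^3/s
P = 0.0375 * (14.9 * 1e5) / 0.81 / 1000 = 68.98

68.98 kW


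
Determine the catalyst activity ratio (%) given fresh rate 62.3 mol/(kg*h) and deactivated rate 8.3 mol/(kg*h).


Activity (%) = (rate_used / rate_fresh) * 100
rate_used = 8.3, rate_fresh = 62.3
= (8.3 / 62.3) * 100
= 0.1332 * 100 = 13.32

13.32 %


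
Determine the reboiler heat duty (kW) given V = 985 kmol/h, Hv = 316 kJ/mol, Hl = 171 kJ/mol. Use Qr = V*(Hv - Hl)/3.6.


Qr = 985 * (316 - 171) / 3.6 = 985 * 145 / 3.6 = 39670

39670 kW


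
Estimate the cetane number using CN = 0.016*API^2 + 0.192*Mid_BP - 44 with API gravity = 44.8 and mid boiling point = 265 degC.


CN = 0.016 * 44.8^2 + 0.192 * 265 - 44
CN = 32.11264 + 50.88 - 44 = 38.99264

38.99264


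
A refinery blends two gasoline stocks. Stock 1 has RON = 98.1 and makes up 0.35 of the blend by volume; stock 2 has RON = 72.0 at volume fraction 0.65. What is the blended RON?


Linear blending: RON_blend = sum(vi * RONi)
Contribution 1: 0.35 * 98.1 = 34.335
Contribution 2: 0.65 * 72.0 = 46.8
RON_blend = 34.335 + 46.8 = 81.135

81.135


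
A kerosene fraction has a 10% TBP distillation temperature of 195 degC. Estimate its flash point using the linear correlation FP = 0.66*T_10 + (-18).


FP = 0.66 * 195 + (-18) = 110.7

110.7 degC


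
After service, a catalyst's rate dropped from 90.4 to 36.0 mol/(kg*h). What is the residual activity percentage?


Activity (%) = (rate_used / rate_fresh) * 100
rate_used = 36.0, rate_fresh = 90.4
= (36.0 / 90.4) * 100
= 0.3982 * 100 = 39.82

39.82 %


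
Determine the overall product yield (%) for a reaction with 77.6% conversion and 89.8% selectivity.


Overall yield = conversion (%) * selectivity (%) / 100
Conversion = 77.6%, Selectivity = 89.8%
Y = 77.6 * 89.8 / 100
= 69.6848 %

69.6848 %


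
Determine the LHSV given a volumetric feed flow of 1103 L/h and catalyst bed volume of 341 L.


LHSV = volumetric feed rate / catalyst volume
= 1103 L/h / 341 L
= 3.235 h^-1

3.235 h^-1


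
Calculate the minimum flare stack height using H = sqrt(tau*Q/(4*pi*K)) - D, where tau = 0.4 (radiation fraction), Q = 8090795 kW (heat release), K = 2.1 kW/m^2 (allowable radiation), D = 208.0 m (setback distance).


tau*Q/(4*pi*K) = 0.4 * 8090795 / (4 * pi * 2.1) = 122637
sqrt(122637) = 350.196
H = 350.196 - 208.0 = 142.2

142.2 m


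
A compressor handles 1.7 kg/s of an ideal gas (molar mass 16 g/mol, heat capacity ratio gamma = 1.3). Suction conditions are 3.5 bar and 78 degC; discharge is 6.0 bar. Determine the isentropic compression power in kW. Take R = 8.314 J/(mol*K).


Isentropic work: W = m*(gamma/(gamma-1))*(R*T1/MW)*((P2/P1)^((gamma-1)/gamma) - 1)
T1 = 78 + 273.15 = 351.15 K
Pressure ratio = 6.0 / 3.5 = 1.71429
Exponent = (1.3 - 1)/1.3 = 0.230769
(P2/P1)^exp - 1 = 1.71429^0.230769 - 1 = 0.132451
W = 1.7 * 1.3 / 0.3 * 8.314 * 351.15 / 16 * 0.132451 = 178.0

178.0 kW


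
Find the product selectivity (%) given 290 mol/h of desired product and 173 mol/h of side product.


Selectivity = desired / (desired + undesired) * 100
Total products = 290 + 173 = 463 mol/h
S = 290 / 463 * 100
= 0.6263 * 100
= 62.63 %

62.63 %


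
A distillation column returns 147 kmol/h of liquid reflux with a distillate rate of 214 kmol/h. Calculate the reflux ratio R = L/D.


Reflux ratio definition: R = L / D (liquid returned / distillate withdrawn)
L = 147 kmol/h, D = 214 kmol/h
R = 147 / 214 = 0.6869

0.6869
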